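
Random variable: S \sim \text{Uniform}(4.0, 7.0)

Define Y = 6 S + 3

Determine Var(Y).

For Y = aS + b: Var(Y) = a² * Var(S)
Var(S) = (7 - 4)^2/12 = 0.75
Var(Y) = 6² * 0.75 = 36 * 0.75 = 27

27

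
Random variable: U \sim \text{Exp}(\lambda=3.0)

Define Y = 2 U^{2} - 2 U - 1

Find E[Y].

E[Y] = 2*E[U²] - 2*E[U] - 1
E[U] = 0.33333333
E[U²] = Var(U) + (E[U])² = 0.11111111 + 0.11111111 = 0.22222222
E[Y] = 2*0.22222222 - 2*0.33333333 - 1 = -1.2222222

-1.2222222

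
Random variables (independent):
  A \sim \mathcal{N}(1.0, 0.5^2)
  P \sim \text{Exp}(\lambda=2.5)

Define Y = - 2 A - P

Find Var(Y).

For independent RVs: Var(aX + bY) = a²Var(X) + b²Var(Y)
Var(A) = 0.25
Var(P) = 0.16
Var(Y) = (-2)²*0.25 + (-1)²*0.16
= 4*0.25 + 1*0.16 = 1.16

1.16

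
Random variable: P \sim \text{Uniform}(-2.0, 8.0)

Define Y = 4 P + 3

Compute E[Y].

For Y = 4P + 3:
E[Y] = 4 * E[P] + 3
E[P] = (-2 + 8)/2 = 3
E[Y] = 4 * 3 + 3 = 15

15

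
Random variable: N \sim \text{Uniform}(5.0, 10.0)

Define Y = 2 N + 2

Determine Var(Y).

For Y = aN + b: Var(Y) = a² * Var(N)
Var(N) = (10 - 5)^2/12 = 2.0833333
Var(Y) = 2² * 2.0833333 = 4 * 2.0833333 = 8.3333333

8.3333333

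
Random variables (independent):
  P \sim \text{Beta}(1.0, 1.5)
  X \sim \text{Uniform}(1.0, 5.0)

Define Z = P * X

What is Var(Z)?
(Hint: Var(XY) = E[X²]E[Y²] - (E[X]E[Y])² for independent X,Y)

Var(XY) = E[X²]E[Y²] - (E[X]E[Y])²
E[P] = 0.4, Var(P) = 0.068571429
E[X] = 3, Var(X) = 1.3333333
E[P²] = 0.068571429 + 0.4² = 0.22857143
E[X²] = 1.3333333 + 3² = 10.333333
Var(Z) = 0.22857143*10.333333 - (0.4*3)²
= 2.3619048 - 1.44 = 0.92190476

0.92190476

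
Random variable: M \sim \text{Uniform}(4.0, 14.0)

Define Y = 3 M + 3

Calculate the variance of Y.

For Y = aM + b: Var(Y) = a² * Var(M)
Var(M) = (14 - 4)^2/12 = 8.3333333
Var(Y) = 3² * 8.3333333 = 9 * 8.3333333 = 75

75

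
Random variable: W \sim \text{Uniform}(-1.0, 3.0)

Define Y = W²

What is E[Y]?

E[W²] = Var(W) + (E[W])² = 1.3333333 + 1 = 2.3333333

2.3333333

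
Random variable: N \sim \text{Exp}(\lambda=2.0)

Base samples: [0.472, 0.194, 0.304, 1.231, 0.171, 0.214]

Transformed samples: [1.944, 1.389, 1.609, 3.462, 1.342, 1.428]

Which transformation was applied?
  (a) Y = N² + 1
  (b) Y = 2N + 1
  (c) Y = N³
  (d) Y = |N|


Checking option (b) Y = 2N + 1:
  N = 0.472 -> Y = 1.944 ✓
  N = 0.194 -> Y = 1.389 ✓
  N = 0.304 -> Y = 1.609 ✓
All samples match this transformation.

(b) 2N + 1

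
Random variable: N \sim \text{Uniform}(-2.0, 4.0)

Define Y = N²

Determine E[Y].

Using E[X²] = Var(X) + (E[X])²:
E[N] = 1
Var(N) = (4 + 2)^2/12 = 3
E[N²] = 3 + 1² = 3 + 1 = 4

4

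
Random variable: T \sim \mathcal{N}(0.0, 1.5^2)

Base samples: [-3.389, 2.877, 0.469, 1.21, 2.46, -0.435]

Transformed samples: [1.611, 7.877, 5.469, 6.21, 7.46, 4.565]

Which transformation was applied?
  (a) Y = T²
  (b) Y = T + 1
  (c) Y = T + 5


Checking option (c) Y = T + 5:
  T = -3.389 -> Y = 1.611 ✓
  T = 2.877 -> Y = 7.877 ✓
  T = 0.469 -> Y = 5.469 ✓
All samples match this transformation.

(c) T + 5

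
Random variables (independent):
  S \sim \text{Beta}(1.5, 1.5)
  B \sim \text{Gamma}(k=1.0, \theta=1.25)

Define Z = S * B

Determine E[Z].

For independent RVs: E[XY] = E[X]*E[Y]
E[S] = 0.5
E[B] = 1.25
E[Z] = 0.5 * 1.25 = 0.625

0.625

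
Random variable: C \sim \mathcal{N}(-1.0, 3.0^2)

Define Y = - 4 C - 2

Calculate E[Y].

For Y = -4C - 2:
E[Y] = -4 * E[C] - 2
E[C] = -1.0 = -1
E[Y] = -4 * (-1) - 2 = 2

2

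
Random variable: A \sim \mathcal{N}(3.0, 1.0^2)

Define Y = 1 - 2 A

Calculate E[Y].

For Y = -2A + 1:
E[Y] = -2 * E[A] + 1
E[A] = 3.0 = 3
E[Y] = -2 * 3 + 1 = -5

-5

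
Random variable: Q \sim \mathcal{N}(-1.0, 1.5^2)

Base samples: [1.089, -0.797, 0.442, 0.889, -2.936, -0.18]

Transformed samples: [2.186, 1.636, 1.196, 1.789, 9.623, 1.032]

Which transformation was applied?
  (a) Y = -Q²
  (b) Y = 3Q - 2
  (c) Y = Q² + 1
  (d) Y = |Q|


Checking option (c) Y = Q² + 1:
  Q = 1.089 -> Y = 2.186 ✓
  Q = -0.797 -> Y = 1.636 ✓
  Q = 0.442 -> Y = 1.196 ✓
All samples match this transformation.

(c) Q² + 1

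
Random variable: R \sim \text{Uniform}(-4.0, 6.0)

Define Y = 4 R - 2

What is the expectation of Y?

For Y = 4R - 2:
E[Y] = 4 * E[R] - 2
E[R] = (-4 + 6)/2 = 1
E[Y] = 4 * 1 - 2 = 2

2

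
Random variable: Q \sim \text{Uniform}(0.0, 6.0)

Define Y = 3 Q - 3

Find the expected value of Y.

For Y = 3Q - 3:
E[Y] = 3 * E[Q] - 3
E[Q] = (0 + 6)/2 = 3
E[Y] = 3 * 3 - 3 = 6

6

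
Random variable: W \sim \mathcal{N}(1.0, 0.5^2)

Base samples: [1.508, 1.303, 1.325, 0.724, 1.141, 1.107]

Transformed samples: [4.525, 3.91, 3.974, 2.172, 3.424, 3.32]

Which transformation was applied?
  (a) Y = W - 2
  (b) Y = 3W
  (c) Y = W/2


Checking option (b) Y = 3W:
  W = 1.508 -> Y = 4.525 ✓
  W = 1.303 -> Y = 3.91 ✓
  W = 1.325 -> Y = 3.974 ✓
All samples match this transformation.

(b) 3W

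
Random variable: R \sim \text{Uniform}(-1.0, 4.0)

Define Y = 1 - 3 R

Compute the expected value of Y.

For Y = -3R + 1:
E[Y] = -3 * E[R] + 1
E[R] = (-1 + 4)/2 = 1.5
E[Y] = -3 * 1.5 + 1 = -3.5

-3.5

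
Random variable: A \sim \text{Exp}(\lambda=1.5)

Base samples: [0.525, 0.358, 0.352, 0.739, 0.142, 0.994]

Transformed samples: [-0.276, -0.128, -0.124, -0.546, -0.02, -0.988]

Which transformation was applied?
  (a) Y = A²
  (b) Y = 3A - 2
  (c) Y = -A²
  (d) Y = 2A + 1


Checking option (c) Y = -A²:
  A = 0.525 -> Y = -0.276 ✓
  A = 0.358 -> Y = -0.128 ✓
  A = 0.352 -> Y = -0.124 ✓
All samples match this transformation.

(c) -A²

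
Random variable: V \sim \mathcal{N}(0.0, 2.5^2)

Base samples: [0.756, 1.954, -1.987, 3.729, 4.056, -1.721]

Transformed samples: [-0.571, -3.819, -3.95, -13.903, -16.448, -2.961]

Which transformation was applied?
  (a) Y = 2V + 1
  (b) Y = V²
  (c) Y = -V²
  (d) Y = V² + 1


Checking option (c) Y = -V²:
  V = 0.756 -> Y = -0.571 ✓
  V = 1.954 -> Y = -3.819 ✓
  V = -1.987 -> Y = -3.95 ✓
All samples match this transformation.

(c) -V²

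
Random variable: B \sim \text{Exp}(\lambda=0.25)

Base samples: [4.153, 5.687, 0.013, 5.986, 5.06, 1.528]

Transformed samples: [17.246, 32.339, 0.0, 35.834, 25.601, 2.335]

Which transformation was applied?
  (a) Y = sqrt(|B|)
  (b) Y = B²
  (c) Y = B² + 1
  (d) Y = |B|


Checking option (b) Y = B²:
  B = 4.153 -> Y = 17.246 ✓
  B = 5.687 -> Y = 32.339 ✓
  B = 0.013 -> Y = 0.0 ✓
All samples match this transformation.

(b) B²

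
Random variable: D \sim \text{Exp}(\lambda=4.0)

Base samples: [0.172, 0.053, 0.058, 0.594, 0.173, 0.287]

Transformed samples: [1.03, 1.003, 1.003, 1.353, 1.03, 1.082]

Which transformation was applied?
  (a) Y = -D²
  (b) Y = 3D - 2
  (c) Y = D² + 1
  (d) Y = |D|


Checking option (c) Y = D² + 1:
  D = 0.172 -> Y = 1.03 ✓
  D = 0.053 -> Y = 1.003 ✓
  D = 0.058 -> Y = 1.003 ✓
All samples match this transformation.

(c) D² + 1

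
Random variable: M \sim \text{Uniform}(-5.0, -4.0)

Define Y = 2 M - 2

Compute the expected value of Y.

For Y = 2M - 2:
E[Y] = 2 * E[M] - 2
E[M] = (-5 - 4)/2 = -4.5
E[Y] = 2 * (-4.5) - 2 = -11

-11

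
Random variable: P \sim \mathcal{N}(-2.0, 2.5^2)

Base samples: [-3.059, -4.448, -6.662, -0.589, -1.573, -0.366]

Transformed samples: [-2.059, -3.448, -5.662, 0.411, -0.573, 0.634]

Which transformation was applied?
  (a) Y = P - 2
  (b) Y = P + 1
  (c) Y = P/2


Checking option (b) Y = P + 1:
  P = -3.059 -> Y = -2.059 ✓
  P = -4.448 -> Y = -3.448 ✓
  P = -6.662 -> Y = -5.662 ✓
All samples match this transformation.

(b) P + 1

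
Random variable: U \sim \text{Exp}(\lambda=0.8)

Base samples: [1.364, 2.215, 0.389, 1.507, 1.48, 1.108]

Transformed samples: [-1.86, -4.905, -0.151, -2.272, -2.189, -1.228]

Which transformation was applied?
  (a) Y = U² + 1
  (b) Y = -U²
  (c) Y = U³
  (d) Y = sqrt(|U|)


Checking option (b) Y = -U²:
  U = 1.364 -> Y = -1.86 ✓
  U = 2.215 -> Y = -4.905 ✓
  U = 0.389 -> Y = -0.151 ✓
All samples match this transformation.

(b) -U²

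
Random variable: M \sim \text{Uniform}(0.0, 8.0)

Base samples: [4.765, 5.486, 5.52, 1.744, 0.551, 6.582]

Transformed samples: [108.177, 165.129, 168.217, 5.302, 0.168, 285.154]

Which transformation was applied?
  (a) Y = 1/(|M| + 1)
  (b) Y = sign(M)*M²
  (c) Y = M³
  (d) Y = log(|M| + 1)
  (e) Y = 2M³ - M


Checking option (c) Y = M³:
  M = 4.765 -> Y = 108.177 ✓
  M = 5.486 -> Y = 165.129 ✓
  M = 5.52 -> Y = 168.217 ✓
All samples match this transformation.

(c) M³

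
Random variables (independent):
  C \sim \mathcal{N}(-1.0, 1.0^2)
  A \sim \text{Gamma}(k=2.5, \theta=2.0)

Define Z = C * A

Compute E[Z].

For independent RVs: E[XY] = E[X]*E[Y]
E[C] = -1
E[A] = 5
E[Z] = -1 * 5 = -5

-5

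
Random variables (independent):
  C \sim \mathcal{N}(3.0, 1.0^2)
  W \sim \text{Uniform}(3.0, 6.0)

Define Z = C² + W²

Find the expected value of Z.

E[Z] = E[C²] + E[W²]
E[C²] = Var(C) + E[C]² = 1 + 9 = 10
E[W²] = Var(W) + E[W]² = 0.75 + 20.25 = 21
E[Z] = 10 + 21 = 31

31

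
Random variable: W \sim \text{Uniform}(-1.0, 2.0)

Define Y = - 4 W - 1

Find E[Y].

For Y = -4W - 1:
E[Y] = -4 * E[W] - 1
E[W] = (-1 + 2)/2 = 0.5
E[Y] = -4 * 0.5 - 1 = -3

-3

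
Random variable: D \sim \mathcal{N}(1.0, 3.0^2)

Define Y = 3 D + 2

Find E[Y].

For Y = 3D + 2:
E[Y] = 3 * E[D] + 2
E[D] = 1.0 = 1
E[Y] = 3 * 1 + 2 = 5

5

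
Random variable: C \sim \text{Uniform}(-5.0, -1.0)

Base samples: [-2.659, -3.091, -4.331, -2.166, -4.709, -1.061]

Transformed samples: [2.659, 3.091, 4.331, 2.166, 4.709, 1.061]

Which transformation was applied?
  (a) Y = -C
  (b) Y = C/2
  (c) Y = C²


Checking option (a) Y = -C:
  C = -2.659 -> Y = 2.659 ✓
  C = -3.091 -> Y = 3.091 ✓
  C = -4.331 -> Y = 4.331 ✓
All samples match this transformation.

(a) -C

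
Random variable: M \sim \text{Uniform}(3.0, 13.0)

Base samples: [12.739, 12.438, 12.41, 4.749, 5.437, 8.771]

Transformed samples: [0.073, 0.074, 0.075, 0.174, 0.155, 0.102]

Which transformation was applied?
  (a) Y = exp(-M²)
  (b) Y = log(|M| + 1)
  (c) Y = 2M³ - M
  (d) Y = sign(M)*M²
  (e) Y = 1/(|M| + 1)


Checking option (e) Y = 1/(|M| + 1):
  M = 12.739 -> Y = 0.073 ✓
  M = 12.438 -> Y = 0.074 ✓
  M = 12.41 -> Y = 0.075 ✓
All samples match this transformation.

(e) 1/(|M| + 1)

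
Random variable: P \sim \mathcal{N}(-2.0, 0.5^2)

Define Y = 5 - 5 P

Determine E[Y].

For Y = -5P + 5:
E[Y] = -5 * E[P] + 5
E[P] = -2.0 = -2
E[Y] = -5 * (-2) + 5 = 15

15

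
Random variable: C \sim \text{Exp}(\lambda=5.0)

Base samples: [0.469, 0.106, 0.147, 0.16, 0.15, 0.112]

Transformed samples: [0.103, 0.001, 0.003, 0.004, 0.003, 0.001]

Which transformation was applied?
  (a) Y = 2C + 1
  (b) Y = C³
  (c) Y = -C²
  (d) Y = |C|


Checking option (b) Y = C³:
  C = 0.469 -> Y = 0.103 ✓
  C = 0.106 -> Y = 0.001 ✓
  C = 0.147 -> Y = 0.003 ✓
All samples match this transformation.

(b) C³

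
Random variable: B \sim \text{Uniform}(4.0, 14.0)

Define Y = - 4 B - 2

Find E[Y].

For Y = -4B - 2:
E[Y] = -4 * E[B] - 2
E[B] = (4 + 14)/2 = 9
E[Y] = -4 * 9 - 2 = -38

-38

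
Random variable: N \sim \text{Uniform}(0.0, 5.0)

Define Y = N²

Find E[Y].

Using E[X²] = Var(X) + (E[X])²:
E[N] = 2.5
Var(N) = (5 - 0)^2/12 = 2.0833333
E[N²] = 2.0833333 + 2.5² = 2.0833333 + 6.25 = 8.3333333

8.3333333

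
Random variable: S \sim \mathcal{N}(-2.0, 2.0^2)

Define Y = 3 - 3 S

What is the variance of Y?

For Y = aS + b: Var(Y) = a² * Var(S)
Var(S) = 2.0^2 = 4
Var(Y) = (-3)² * 4 = 9 * 4 = 36

36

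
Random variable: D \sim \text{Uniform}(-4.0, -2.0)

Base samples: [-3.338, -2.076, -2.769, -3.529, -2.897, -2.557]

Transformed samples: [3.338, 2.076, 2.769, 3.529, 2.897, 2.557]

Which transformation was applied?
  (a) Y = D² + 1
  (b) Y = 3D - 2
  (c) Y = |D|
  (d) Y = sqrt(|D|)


Checking option (c) Y = |D|:
  D = -3.338 -> Y = 3.338 ✓
  D = -2.076 -> Y = 2.076 ✓
  D = -2.769 -> Y = 2.769 ✓
All samples match this transformation.

(c) |D|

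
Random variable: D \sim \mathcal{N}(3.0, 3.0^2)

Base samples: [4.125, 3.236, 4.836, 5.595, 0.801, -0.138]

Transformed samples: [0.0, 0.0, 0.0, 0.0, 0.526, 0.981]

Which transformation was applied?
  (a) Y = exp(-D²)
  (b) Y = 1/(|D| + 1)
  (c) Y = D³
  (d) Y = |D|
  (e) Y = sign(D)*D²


Checking option (a) Y = exp(-D²):
  D = 4.125 -> Y = 0.0 ✓
  D = 3.236 -> Y = 0.0 ✓
  D = 4.836 -> Y = 0.0 ✓
All samples match this transformation.

(a) exp(-D²)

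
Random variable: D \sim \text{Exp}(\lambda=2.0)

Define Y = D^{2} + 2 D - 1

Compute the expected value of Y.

E[Y] = 1*E[D²] + 2*E[D] - 1
E[D] = 0.5
E[D²] = Var(D) + (E[D])² = 0.25 + 0.25 = 0.5
E[Y] = 1*0.5 + 2*0.5 - 1 = 0.5

0.5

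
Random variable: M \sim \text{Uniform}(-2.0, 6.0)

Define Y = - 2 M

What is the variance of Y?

For Y = aM + b: Var(Y) = a² * Var(M)
Var(M) = (6 + 2)^2/12 = 5.3333333
Var(Y) = (-2)² * 5.3333333 = 4 * 5.3333333 = 21.333333

21.333333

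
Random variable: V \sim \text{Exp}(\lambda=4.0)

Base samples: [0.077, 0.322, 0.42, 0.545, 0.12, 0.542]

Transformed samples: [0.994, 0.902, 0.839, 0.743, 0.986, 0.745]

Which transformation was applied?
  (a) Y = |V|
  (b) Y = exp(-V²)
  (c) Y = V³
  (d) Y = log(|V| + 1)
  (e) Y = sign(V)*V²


Checking option (b) Y = exp(-V²):
  V = 0.077 -> Y = 0.994 ✓
  V = 0.322 -> Y = 0.902 ✓
  V = 0.42 -> Y = 0.839 ✓
All samples match this transformation.

(b) exp(-V²)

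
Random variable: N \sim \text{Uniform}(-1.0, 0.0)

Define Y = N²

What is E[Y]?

Using E[X²] = Var(X) + (E[X])²:
E[N] = -0.5
Var(N) = (0 + 1)^2/12 = 0.083333333
E[N²] = 0.083333333 + (-0.5)² = 0.083333333 + 0.25 = 0.33333333

0.33333333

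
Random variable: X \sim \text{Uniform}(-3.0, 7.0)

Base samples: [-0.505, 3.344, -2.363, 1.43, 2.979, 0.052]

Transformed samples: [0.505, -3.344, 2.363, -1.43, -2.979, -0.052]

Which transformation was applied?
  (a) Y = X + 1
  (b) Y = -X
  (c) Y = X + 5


Checking option (b) Y = -X:
  X = -0.505 -> Y = 0.505 ✓
  X = 3.344 -> Y = -3.344 ✓
  X = -2.363 -> Y = 2.363 ✓
All samples match this transformation.

(b) -X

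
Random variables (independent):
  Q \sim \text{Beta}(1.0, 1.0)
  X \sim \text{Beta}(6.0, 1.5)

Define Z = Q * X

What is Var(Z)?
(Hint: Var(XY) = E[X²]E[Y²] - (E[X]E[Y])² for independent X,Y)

Var(XY) = E[X²]E[Y²] - (E[X]E[Y])²
E[Q] = 0.5, Var(Q) = 0.083333333
E[X] = 0.8, Var(X) = 0.018823529
E[Q²] = 0.083333333 + 0.5² = 0.33333333
E[X²] = 0.018823529 + 0.8² = 0.65882353
Var(Z) = 0.33333333*0.65882353 - (0.5*0.8)²
= 0.21960784 - 0.16 = 0.059607843

0.059607843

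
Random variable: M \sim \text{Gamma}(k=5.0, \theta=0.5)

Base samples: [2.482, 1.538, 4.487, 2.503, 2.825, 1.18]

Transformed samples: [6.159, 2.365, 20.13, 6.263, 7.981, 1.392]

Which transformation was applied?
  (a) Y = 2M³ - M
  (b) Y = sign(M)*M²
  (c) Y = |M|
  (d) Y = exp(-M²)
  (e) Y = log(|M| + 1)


Checking option (b) Y = sign(M)*M²:
  M = 2.482 -> Y = 6.159 ✓
  M = 1.538 -> Y = 2.365 ✓
  M = 4.487 -> Y = 20.13 ✓
All samples match this transformation.

(b) sign(M)*M²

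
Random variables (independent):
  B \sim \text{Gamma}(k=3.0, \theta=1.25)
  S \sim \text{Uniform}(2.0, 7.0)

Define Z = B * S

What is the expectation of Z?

For independent RVs: E[XY] = E[X]*E[Y]
E[B] = 3.75
E[S] = 4.5
E[Z] = 3.75 * 4.5 = 16.875

16.875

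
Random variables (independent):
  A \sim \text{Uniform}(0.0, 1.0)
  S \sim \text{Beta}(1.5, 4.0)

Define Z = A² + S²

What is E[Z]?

E[Z] = E[A²] + E[S²]
E[A²] = Var(A) + E[A]² = 0.083333333 + 0.25 = 0.33333333
E[S²] = Var(S) + E[S]² = 0.03051494 + 0.074380165 = 0.1048951
E[Z] = 0.33333333 + 0.1048951 = 0.43822844

0.43822844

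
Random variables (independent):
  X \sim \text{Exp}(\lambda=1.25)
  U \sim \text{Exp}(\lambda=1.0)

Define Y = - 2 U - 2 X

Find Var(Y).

For independent RVs: Var(aX + bY) = a²Var(X) + b²Var(Y)
Var(X) = 0.64
Var(U) = 1
Var(Y) = (-2)²*0.64 + (-2)²*1
= 4*0.64 + 4*1 = 6.56

6.56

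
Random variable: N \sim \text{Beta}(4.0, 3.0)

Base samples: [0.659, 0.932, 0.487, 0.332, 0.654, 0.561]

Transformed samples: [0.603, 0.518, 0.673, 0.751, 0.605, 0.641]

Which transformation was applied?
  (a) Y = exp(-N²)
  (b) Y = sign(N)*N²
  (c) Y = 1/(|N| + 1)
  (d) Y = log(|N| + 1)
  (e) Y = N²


Checking option (c) Y = 1/(|N| + 1):
  N = 0.659 -> Y = 0.603 ✓
  N = 0.932 -> Y = 0.518 ✓
  N = 0.487 -> Y = 0.673 ✓
All samples match this transformation.

(c) 1/(|N| + 1)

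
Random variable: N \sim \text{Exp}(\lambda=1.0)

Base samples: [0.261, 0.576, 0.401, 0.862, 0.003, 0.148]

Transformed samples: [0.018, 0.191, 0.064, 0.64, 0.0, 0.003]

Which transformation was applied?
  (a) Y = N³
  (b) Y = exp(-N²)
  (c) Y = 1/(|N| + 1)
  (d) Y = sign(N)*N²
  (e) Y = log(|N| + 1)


Checking option (a) Y = N³:
  N = 0.261 -> Y = 0.018 ✓
  N = 0.576 -> Y = 0.191 ✓
  N = 0.401 -> Y = 0.064 ✓
All samples match this transformation.

(a) N³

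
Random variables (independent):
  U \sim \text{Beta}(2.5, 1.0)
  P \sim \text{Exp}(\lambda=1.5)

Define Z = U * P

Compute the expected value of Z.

For independent RVs: E[XY] = E[X]*E[Y]
E[U] = 0.71428571
E[P] = 0.66666667
E[Z] = 0.71428571 * 0.66666667 = 0.47619048

0.47619048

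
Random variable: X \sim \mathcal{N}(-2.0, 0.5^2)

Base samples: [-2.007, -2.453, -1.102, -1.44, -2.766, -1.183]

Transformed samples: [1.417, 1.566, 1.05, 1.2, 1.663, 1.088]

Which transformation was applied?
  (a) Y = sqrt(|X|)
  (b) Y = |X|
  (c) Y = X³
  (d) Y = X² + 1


Checking option (a) Y = sqrt(|X|):
  X = -2.007 -> Y = 1.417 ✓
  X = -2.453 -> Y = 1.566 ✓
  X = -1.102 -> Y = 1.05 ✓
All samples match this transformation.

(a) sqrt(|X|)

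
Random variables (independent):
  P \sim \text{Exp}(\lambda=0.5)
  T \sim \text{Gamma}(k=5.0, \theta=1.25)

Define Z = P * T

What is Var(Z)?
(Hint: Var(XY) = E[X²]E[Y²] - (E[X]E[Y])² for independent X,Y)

Var(XY) = E[X²]E[Y²] - (E[X]E[Y])²
E[P] = 2, Var(P) = 4
E[T] = 6.25, Var(T) = 7.8125
E[P²] = 4 + 2² = 8
E[T²] = 7.8125 + 6.25² = 46.875
Var(Z) = 8*46.875 - (2*6.25)²
= 375 - 156.25 = 218.75

218.75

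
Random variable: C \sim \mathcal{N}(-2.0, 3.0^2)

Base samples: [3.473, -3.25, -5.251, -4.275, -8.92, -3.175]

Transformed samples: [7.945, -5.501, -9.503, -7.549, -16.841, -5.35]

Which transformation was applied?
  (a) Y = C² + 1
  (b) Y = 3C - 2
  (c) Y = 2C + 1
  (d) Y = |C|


Checking option (c) Y = 2C + 1:
  C = 3.473 -> Y = 7.945 ✓
  C = -3.25 -> Y = -5.501 ✓
  C = -5.251 -> Y = -9.503 ✓
All samples match this transformation.

(c) 2C + 1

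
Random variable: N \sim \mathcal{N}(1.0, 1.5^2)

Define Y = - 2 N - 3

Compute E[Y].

For Y = -2N - 3:
E[Y] = -2 * E[N] - 3
E[N] = 1.0 = 1
E[Y] = -2 * 1 - 3 = -5

-5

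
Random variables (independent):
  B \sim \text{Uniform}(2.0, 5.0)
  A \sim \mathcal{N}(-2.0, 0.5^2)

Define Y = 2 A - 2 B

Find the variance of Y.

For independent RVs: Var(aX + bY) = a²Var(X) + b²Var(Y)
Var(B) = 0.75
Var(A) = 0.25
Var(Y) = (-2)²*0.75 + 2²*0.25
= 4*0.75 + 4*0.25 = 4

4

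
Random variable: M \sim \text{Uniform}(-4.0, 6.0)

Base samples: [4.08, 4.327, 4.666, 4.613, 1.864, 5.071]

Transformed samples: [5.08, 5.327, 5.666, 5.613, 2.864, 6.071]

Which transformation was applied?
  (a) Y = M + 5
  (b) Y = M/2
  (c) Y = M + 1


Checking option (c) Y = M + 1:
  M = 4.08 -> Y = 5.08 ✓
  M = 4.327 -> Y = 5.327 ✓
  M = 4.666 -> Y = 5.666 ✓
All samples match this transformation.

(c) M + 1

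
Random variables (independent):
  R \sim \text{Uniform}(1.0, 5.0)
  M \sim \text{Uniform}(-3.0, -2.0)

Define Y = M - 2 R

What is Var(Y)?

For independent RVs: Var(aX + bY) = a²Var(X) + b²Var(Y)
Var(R) = 1.3333333
Var(M) = 0.083333333
Var(Y) = (-2)²*1.3333333 + 1²*0.083333333
= 4*1.3333333 + 1*0.083333333 = 5.4166667

5.4166667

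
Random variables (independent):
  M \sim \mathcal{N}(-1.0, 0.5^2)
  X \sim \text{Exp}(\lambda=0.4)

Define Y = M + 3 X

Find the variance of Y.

For independent RVs: Var(aX + bY) = a²Var(X) + b²Var(Y)
Var(M) = 0.25
Var(X) = 6.25
Var(Y) = 1²*0.25 + 3²*6.25
= 1*0.25 + 9*6.25 = 56.5

56.5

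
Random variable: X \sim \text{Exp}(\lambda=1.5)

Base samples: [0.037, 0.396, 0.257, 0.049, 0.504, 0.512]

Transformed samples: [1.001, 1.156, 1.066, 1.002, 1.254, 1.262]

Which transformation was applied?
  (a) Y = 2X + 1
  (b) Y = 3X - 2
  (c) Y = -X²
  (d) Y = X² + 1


Checking option (d) Y = X² + 1:
  X = 0.037 -> Y = 1.001 ✓
  X = 0.396 -> Y = 1.156 ✓
  X = 0.257 -> Y = 1.066 ✓
All samples match this transformation.

(d) X² + 1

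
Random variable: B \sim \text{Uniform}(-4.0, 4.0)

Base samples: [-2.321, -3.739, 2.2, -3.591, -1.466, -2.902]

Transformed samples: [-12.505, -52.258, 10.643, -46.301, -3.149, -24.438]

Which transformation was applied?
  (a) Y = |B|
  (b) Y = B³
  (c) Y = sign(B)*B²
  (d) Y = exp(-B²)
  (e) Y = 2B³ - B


Checking option (b) Y = B³:
  B = -2.321 -> Y = -12.505 ✓
  B = -3.739 -> Y = -52.258 ✓
  B = 2.2 -> Y = 10.643 ✓
All samples match this transformation.

(b) B³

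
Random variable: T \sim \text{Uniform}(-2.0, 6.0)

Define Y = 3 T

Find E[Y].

For Y = 3T:
E[Y] = 3 * E[T]
E[T] = (-2 + 6)/2 = 2
E[Y] = 3 * 2 = 6

6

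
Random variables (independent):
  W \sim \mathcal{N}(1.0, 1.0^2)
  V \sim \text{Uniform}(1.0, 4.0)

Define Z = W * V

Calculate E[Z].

For independent RVs: E[XY] = E[X]*E[Y]
E[W] = 1
E[V] = 2.5
E[Z] = 1 * 2.5 = 2.5

2.5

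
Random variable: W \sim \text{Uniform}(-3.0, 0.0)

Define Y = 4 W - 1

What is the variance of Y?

For Y = aW + b: Var(Y) = a² * Var(W)
Var(W) = (0 + 3)^2/12 = 0.75
Var(Y) = 4² * 0.75 = 16 * 0.75 = 12

12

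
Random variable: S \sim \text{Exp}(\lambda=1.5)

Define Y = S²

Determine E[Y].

E[S²] = Var(S) + (E[S])² = 0.44444444 + 0.44444444 = 0.88888889

0.88888889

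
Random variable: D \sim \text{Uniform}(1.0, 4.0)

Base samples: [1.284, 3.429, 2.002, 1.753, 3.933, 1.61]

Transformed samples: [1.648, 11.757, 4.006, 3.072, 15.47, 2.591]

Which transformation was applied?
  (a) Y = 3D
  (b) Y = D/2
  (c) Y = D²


Checking option (c) Y = D²:
  D = 1.284 -> Y = 1.648 ✓
  D = 3.429 -> Y = 11.757 ✓
  D = 2.002 -> Y = 4.006 ✓
All samples match this transformation.

(c) D²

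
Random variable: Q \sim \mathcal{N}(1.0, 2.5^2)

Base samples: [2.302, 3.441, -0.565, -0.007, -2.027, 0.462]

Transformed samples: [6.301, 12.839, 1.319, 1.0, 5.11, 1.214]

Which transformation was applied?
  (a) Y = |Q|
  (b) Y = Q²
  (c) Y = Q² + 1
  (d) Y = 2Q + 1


Checking option (c) Y = Q² + 1:
  Q = 2.302 -> Y = 6.301 ✓
  Q = 3.441 -> Y = 12.839 ✓
  Q = -0.565 -> Y = 1.319 ✓
All samples match this transformation.

(c) Q² + 1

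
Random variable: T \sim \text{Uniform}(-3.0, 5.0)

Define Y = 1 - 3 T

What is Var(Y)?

For Y = aT + b: Var(Y) = a² * Var(T)
Var(T) = (5 + 3)^2/12 = 5.3333333
Var(Y) = (-3)² * 5.3333333 = 9 * 5.3333333 = 48

48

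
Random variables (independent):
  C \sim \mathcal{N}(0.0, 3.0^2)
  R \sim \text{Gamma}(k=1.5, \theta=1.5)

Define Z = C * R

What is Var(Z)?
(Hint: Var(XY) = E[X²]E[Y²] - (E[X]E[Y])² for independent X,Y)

Var(XY) = E[X²]E[Y²] - (E[X]E[Y])²
E[C] = 0, Var(C) = 9
E[R] = 2.25, Var(R) = 3.375
E[C²] = 9 + 0² = 9
E[R²] = 3.375 + 2.25² = 8.4375
Var(Z) = 9*8.4375 - (0*2.25)²
= 75.9375 - 0 = 75.9375

75.9375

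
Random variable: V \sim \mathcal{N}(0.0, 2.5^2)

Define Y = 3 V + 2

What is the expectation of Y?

For Y = 3V + 2:
E[Y] = 3 * E[V] + 2
E[V] = 0.0 = 0
E[Y] = 3 * 0 + 2 = 2

2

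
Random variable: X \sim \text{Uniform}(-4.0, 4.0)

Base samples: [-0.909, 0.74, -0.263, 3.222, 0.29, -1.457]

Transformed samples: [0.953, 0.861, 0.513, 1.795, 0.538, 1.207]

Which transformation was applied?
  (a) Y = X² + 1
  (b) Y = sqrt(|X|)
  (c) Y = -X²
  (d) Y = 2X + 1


Checking option (b) Y = sqrt(|X|):
  X = -0.909 -> Y = 0.953 ✓
  X = 0.74 -> Y = 0.861 ✓
  X = -0.263 -> Y = 0.513 ✓
All samples match this transformation.

(b) sqrt(|X|)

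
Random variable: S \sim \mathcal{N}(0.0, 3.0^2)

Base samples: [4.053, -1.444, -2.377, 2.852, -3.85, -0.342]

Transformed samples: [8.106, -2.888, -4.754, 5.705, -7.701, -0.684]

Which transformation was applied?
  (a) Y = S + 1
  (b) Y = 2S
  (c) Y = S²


Checking option (b) Y = 2S:
  S = 4.053 -> Y = 8.106 ✓
  S = -1.444 -> Y = -2.888 ✓
  S = -2.377 -> Y = -4.754 ✓
All samples match this transformation.

(b) 2S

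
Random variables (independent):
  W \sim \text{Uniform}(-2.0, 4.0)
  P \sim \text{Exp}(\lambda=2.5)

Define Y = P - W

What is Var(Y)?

For independent RVs: Var(aX + bY) = a²Var(X) + b²Var(Y)
Var(W) = 3
Var(P) = 0.16
Var(Y) = (-1)²*3 + 1²*0.16
= 1*3 + 1*0.16 = 3.16

3.16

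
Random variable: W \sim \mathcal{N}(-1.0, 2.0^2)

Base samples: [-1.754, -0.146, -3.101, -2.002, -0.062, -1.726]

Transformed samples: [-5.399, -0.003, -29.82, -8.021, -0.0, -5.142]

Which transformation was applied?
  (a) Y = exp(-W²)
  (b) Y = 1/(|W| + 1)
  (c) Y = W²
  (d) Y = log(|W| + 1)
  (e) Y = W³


Checking option (e) Y = W³:
  W = -1.754 -> Y = -5.399 ✓
  W = -0.146 -> Y = -0.003 ✓
  W = -3.101 -> Y = -29.82 ✓
All samples match this transformation.

(e) W³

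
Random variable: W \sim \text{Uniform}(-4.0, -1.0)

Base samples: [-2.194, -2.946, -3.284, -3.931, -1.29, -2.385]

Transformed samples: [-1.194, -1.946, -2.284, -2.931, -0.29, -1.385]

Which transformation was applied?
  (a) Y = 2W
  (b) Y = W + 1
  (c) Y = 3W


Checking option (b) Y = W + 1:
  W = -2.194 -> Y = -1.194 ✓
  W = -2.946 -> Y = -1.946 ✓
  W = -3.284 -> Y = -2.284 ✓
All samples match this transformation.

(b) W + 1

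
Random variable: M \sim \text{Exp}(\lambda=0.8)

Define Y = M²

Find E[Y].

E[M²] = Var(M) + (E[M])² = 1.5625 + 1.5625 = 3.125

3.125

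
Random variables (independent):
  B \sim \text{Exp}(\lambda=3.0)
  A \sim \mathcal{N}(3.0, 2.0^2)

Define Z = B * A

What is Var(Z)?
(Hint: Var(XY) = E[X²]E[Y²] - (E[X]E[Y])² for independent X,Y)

Var(XY) = E[X²]E[Y²] - (E[X]E[Y])²
E[B] = 0.33333333, Var(B) = 0.11111111
E[A] = 3, Var(A) = 4
E[B²] = 0.11111111 + 0.33333333² = 0.22222222
E[A²] = 4 + 3² = 13
Var(Z) = 0.22222222*13 - (0.33333333*3)²
= 2.8888889 - 1 = 1.8888889

1.8888889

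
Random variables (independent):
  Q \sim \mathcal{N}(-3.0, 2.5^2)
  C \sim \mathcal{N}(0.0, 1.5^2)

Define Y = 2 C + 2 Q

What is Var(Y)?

For independent RVs: Var(aX + bY) = a²Var(X) + b²Var(Y)
Var(Q) = 6.25
Var(C) = 2.25
Var(Y) = 2²*6.25 + 2²*2.25
= 4*6.25 + 4*2.25 = 34

34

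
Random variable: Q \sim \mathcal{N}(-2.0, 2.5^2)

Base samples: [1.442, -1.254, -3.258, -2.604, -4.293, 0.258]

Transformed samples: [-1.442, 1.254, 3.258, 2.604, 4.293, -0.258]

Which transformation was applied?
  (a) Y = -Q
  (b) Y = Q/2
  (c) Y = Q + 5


Checking option (a) Y = -Q:
  Q = 1.442 -> Y = -1.442 ✓
  Q = -1.254 -> Y = 1.254 ✓
  Q = -3.258 -> Y = 3.258 ✓
All samples match this transformation.

(a) -Q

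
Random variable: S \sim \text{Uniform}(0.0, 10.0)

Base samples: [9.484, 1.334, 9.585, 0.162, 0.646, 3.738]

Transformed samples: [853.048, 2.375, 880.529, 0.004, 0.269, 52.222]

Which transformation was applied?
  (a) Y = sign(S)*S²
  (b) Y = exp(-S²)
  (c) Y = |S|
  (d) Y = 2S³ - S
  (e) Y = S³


Checking option (e) Y = S³:
  S = 9.484 -> Y = 853.048 ✓
  S = 1.334 -> Y = 2.375 ✓
  S = 9.585 -> Y = 880.529 ✓
All samples match this transformation.

(e) S³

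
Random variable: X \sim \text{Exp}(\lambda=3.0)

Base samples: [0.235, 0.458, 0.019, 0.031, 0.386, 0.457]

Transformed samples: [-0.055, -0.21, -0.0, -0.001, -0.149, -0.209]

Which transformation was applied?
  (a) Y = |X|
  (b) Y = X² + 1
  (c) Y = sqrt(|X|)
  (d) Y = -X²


Checking option (d) Y = -X²:
  X = 0.235 -> Y = -0.055 ✓
  X = 0.458 -> Y = -0.21 ✓
  X = 0.019 -> Y = -0.0 ✓
All samples match this transformation.

(d) -X²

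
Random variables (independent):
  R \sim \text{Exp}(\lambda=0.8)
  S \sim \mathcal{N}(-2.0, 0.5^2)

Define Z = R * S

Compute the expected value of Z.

For independent RVs: E[XY] = E[X]*E[Y]
E[R] = 1.25
E[S] = -2
E[Z] = 1.25 * (-2) = -2.5

-2.5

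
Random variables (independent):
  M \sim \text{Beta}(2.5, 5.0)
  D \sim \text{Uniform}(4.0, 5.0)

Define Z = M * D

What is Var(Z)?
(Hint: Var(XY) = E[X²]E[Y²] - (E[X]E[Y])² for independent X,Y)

Var(XY) = E[X²]E[Y²] - (E[X]E[Y])²
E[M] = 0.33333333, Var(M) = 0.026143791
E[D] = 4.5, Var(D) = 0.083333333
E[M²] = 0.026143791 + 0.33333333² = 0.1372549
E[D²] = 0.083333333 + 4.5² = 20.333333
Var(Z) = 0.1372549*20.333333 - (0.33333333*4.5)²
= 2.7908497 - 2.25 = 0.54084967

0.54084967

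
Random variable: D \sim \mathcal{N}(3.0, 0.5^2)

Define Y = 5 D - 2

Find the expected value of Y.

For Y = 5D - 2:
E[Y] = 5 * E[D] - 2
E[D] = 3.0 = 3
E[Y] = 5 * 3 - 2 = 13

13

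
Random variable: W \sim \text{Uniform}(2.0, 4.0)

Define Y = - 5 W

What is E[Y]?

For Y = -5W:
E[Y] = -5 * E[W]
E[W] = (2 + 4)/2 = 3
E[Y] = -5 * 3 = -15

-15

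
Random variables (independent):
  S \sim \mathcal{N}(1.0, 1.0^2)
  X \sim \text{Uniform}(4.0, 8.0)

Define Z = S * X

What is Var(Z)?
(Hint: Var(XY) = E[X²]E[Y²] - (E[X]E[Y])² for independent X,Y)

Var(XY) = E[X²]E[Y²] - (E[X]E[Y])²
E[S] = 1, Var(S) = 1
E[X] = 6, Var(X) = 1.3333333
E[S²] = 1 + 1² = 2
E[X²] = 1.3333333 + 6² = 37.333333
Var(Z) = 2*37.333333 - (1*6)²
= 74.666667 - 36 = 38.666667

38.666667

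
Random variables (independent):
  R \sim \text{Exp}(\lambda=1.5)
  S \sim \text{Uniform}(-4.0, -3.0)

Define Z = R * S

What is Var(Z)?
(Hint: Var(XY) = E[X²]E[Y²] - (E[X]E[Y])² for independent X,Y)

Var(XY) = E[X²]E[Y²] - (E[X]E[Y])²
E[R] = 0.66666667, Var(R) = 0.44444444
E[S] = -3.5, Var(S) = 0.083333333
E[R²] = 0.44444444 + 0.66666667² = 0.88888889
E[S²] = 0.083333333 + (-3.5)² = 12.333333
Var(Z) = 0.88888889*12.333333 - (0.66666667*(-3.5))²
= 10.962963 - 5.4444444 = 5.5185185

5.5185185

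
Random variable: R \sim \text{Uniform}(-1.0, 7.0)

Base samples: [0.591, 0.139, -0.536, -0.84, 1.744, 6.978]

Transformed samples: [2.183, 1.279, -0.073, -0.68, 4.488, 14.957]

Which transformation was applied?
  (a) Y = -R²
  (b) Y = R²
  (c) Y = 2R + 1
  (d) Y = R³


Checking option (c) Y = 2R + 1:
  R = 0.591 -> Y = 2.183 ✓
  R = 0.139 -> Y = 1.279 ✓
  R = -0.536 -> Y = -0.073 ✓
All samples match this transformation.

(c) 2R + 1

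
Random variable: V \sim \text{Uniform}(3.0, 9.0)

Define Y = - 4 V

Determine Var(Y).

For Y = aV + b: Var(Y) = a² * Var(V)
Var(V) = (9 - 3)^2/12 = 3
Var(Y) = (-4)² * 3 = 16 * 3 = 48

48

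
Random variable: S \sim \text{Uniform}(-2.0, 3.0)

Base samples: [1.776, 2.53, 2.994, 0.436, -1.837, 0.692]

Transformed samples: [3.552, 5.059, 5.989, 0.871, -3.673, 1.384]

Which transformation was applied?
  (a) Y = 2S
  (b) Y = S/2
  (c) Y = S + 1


Checking option (a) Y = 2S:
  S = 1.776 -> Y = 3.552 ✓
  S = 2.53 -> Y = 5.059 ✓
  S = 2.994 -> Y = 5.989 ✓
All samples match this transformation.

(a) 2S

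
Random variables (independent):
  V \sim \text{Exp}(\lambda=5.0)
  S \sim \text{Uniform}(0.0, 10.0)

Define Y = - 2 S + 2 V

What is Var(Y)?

For independent RVs: Var(aX + bY) = a²Var(X) + b²Var(Y)
Var(V) = 0.04
Var(S) = 8.3333333
Var(Y) = 2²*0.04 + (-2)²*8.3333333
= 4*0.04 + 4*8.3333333 = 33.493333

33.493333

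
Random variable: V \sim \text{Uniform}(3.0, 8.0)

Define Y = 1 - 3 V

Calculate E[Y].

For Y = -3V + 1:
E[Y] = -3 * E[V] + 1
E[V] = (3 + 8)/2 = 5.5
E[Y] = -3 * 5.5 + 1 = -15.5

-15.5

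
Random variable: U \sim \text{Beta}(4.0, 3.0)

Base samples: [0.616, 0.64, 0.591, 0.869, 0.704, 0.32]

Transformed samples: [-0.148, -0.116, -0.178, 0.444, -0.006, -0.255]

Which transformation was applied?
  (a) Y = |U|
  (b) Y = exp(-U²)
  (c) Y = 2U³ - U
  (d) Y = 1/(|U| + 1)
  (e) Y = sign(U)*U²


Checking option (c) Y = 2U³ - U:
  U = 0.616 -> Y = -0.148 ✓
  U = 0.64 -> Y = -0.116 ✓
  U = 0.591 -> Y = -0.178 ✓
All samples match this transformation.

(c) 2U³ - U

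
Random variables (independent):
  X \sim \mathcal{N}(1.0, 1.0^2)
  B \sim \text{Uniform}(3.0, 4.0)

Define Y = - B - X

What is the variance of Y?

For independent RVs: Var(aX + bY) = a²Var(X) + b²Var(Y)
Var(X) = 1
Var(B) = 0.083333333
Var(Y) = (-1)²*1 + (-1)²*0.083333333
= 1*1 + 1*0.083333333 = 1.0833333

1.0833333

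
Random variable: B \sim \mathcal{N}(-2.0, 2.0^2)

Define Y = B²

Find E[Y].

E[B²] = Var(B) + (E[B])² = 4 + 4 = 8

8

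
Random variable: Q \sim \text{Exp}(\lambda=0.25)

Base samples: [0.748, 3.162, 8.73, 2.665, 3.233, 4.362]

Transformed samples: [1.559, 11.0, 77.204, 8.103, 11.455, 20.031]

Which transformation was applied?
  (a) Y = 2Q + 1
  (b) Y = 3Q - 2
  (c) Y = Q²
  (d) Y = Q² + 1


Checking option (d) Y = Q² + 1:
  Q = 0.748 -> Y = 1.559 ✓
  Q = 3.162 -> Y = 11.0 ✓
  Q = 8.73 -> Y = 77.204 ✓
All samples match this transformation.

(d) Q² + 1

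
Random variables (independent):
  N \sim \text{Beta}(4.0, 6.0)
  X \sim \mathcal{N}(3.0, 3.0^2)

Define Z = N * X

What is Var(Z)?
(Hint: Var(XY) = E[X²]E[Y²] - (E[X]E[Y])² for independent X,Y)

Var(XY) = E[X²]E[Y²] - (E[X]E[Y])²
E[N] = 0.4, Var(N) = 0.021818182
E[X] = 3, Var(X) = 9
E[N²] = 0.021818182 + 0.4² = 0.18181818
E[X²] = 9 + 3² = 18
Var(Z) = 0.18181818*18 - (0.4*3)²
= 3.2727273 - 1.44 = 1.8327273

1.8327273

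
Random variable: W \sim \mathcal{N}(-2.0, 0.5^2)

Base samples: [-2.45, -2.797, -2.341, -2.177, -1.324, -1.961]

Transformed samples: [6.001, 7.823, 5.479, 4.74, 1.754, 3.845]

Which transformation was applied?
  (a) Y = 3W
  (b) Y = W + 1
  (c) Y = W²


Checking option (c) Y = W²:
  W = -2.45 -> Y = 6.001 ✓
  W = -2.797 -> Y = 7.823 ✓
  W = -2.341 -> Y = 5.479 ✓
All samples match this transformation.

(c) W²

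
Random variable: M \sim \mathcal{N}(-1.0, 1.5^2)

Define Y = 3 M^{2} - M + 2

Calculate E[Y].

E[Y] = 3*E[M²] - 1*E[M] + 2
E[M] = -1
E[M²] = Var(M) + (E[M])² = 2.25 + 1 = 3.25
E[Y] = 3*3.25 - 1*(-1) + 2 = 12.75

12.75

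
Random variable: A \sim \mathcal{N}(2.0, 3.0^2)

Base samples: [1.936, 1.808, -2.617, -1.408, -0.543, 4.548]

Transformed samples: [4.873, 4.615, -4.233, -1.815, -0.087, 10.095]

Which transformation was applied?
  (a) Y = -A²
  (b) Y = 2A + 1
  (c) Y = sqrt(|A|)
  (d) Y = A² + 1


Checking option (b) Y = 2A + 1:
  A = 1.936 -> Y = 4.873 ✓
  A = 1.808 -> Y = 4.615 ✓
  A = -2.617 -> Y = -4.233 ✓
All samples match this transformation.

(b) 2A + 1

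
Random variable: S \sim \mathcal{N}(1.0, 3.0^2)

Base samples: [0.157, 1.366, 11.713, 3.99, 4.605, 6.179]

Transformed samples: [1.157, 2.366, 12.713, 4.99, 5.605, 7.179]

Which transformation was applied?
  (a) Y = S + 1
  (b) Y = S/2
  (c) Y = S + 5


Checking option (a) Y = S + 1:
  S = 0.157 -> Y = 1.157 ✓
  S = 1.366 -> Y = 2.366 ✓
  S = 11.713 -> Y = 12.713 ✓
All samples match this transformation.

(a) S + 1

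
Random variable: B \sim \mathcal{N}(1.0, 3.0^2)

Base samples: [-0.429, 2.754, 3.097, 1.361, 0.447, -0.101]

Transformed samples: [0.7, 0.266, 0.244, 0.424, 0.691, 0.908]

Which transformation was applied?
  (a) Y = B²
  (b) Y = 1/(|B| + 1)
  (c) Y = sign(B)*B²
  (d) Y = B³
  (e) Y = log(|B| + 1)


Checking option (b) Y = 1/(|B| + 1):
  B = -0.429 -> Y = 0.7 ✓
  B = 2.754 -> Y = 0.266 ✓
  B = 3.097 -> Y = 0.244 ✓
All samples match this transformation.

(b) 1/(|B| + 1)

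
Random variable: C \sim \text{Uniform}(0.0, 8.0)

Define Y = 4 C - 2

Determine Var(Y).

For Y = aC + b: Var(Y) = a² * Var(C)
Var(C) = (8 - 0)^2/12 = 5.3333333
Var(Y) = 4² * 5.3333333 = 16 * 5.3333333 = 85.333333

85.333333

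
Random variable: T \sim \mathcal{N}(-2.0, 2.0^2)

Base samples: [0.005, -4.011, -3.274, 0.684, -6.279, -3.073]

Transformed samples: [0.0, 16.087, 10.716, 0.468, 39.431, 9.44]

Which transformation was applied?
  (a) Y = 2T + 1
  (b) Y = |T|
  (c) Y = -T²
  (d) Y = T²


Checking option (d) Y = T²:
  T = 0.005 -> Y = 0.0 ✓
  T = -4.011 -> Y = 16.087 ✓
  T = -3.274 -> Y = 10.716 ✓
All samples match this transformation.

(d) T²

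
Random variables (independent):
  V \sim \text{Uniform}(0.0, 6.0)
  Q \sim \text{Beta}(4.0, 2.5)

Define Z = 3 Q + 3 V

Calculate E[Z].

E[Z] = 3*E[V] + 3*E[Q]
E[V] = 3
E[Q] = 0.61538462
E[Z] = 3*3 + 3*0.61538462 = 10.846154

10.846154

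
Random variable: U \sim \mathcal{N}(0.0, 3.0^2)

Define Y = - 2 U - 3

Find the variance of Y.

For Y = aU + b: Var(Y) = a² * Var(U)
Var(U) = 3.0^2 = 9
Var(Y) = (-2)² * 9 = 4 * 9 = 36

36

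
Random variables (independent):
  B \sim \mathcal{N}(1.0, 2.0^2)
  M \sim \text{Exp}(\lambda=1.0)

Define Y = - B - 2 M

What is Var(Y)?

For independent RVs: Var(aX + bY) = a²Var(X) + b²Var(Y)
Var(B) = 4
Var(M) = 1
Var(Y) = (-1)²*4 + (-2)²*1
= 1*4 + 4*1 = 8

8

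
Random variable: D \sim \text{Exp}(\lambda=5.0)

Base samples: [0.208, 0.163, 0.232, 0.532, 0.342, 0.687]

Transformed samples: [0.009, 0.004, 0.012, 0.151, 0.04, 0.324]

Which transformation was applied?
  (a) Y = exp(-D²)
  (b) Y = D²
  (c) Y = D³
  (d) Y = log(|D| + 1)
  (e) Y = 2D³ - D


Checking option (c) Y = D³:
  D = 0.208 -> Y = 0.009 ✓
  D = 0.163 -> Y = 0.004 ✓
  D = 0.232 -> Y = 0.012 ✓
All samples match this transformation.

(c) D³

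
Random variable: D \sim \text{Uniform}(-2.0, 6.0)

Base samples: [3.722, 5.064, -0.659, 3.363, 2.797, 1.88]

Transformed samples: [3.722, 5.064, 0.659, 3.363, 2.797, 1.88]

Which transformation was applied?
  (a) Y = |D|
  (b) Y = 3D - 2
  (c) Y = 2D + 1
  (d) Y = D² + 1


Checking option (a) Y = |D|:
  D = 3.722 -> Y = 3.722 ✓
  D = 5.064 -> Y = 5.064 ✓
  D = -0.659 -> Y = 0.659 ✓
All samples match this transformation.

(a) |D|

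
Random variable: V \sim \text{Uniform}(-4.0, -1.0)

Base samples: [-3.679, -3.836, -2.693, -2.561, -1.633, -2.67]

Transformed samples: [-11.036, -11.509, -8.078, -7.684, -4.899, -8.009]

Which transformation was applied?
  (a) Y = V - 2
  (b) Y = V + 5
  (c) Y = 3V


Checking option (c) Y = 3V:
  V = -3.679 -> Y = -11.036 ✓
  V = -3.836 -> Y = -11.509 ✓
  V = -2.693 -> Y = -8.078 ✓
All samples match this transformation.

(c) 3V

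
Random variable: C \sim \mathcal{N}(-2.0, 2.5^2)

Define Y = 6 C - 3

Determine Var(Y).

For Y = aC + b: Var(Y) = a² * Var(C)
Var(C) = 2.5^2 = 6.25
Var(Y) = 6² * 6.25 = 36 * 6.25 = 225

225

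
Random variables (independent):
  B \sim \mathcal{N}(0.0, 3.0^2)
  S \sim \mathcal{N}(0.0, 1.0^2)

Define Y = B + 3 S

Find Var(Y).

For independent RVs: Var(aX + bY) = a²Var(X) + b²Var(Y)
Var(B) = 9
Var(S) = 1
Var(Y) = 1²*9 + 3²*1
= 1*9 + 9*1 = 18

18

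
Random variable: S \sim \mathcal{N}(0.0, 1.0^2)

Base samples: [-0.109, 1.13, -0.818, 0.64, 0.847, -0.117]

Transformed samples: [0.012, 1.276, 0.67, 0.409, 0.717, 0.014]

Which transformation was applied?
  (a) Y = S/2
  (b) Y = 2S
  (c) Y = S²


Checking option (c) Y = S²:
  S = -0.109 -> Y = 0.012 ✓
  S = 1.13 -> Y = 1.276 ✓
  S = -0.818 -> Y = 0.67 ✓
All samples match this transformation.

(c) S²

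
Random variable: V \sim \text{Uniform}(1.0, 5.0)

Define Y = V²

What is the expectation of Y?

E[V²] = Var(V) + (E[V])² = 1.3333333 + 9 = 10.333333

10.333333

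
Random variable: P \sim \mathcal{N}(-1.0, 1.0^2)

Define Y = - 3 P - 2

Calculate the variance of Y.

For Y = aP + b: Var(Y) = a² * Var(P)
Var(P) = 1.0^2 = 1
Var(Y) = (-3)² * 1 = 9 * 1 = 9

9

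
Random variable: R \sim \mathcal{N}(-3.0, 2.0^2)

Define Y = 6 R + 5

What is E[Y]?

For Y = 6R + 5:
E[Y] = 6 * E[R] + 5
E[R] = -3.0 = -3
E[Y] = 6 * (-3) + 5 = -13

-13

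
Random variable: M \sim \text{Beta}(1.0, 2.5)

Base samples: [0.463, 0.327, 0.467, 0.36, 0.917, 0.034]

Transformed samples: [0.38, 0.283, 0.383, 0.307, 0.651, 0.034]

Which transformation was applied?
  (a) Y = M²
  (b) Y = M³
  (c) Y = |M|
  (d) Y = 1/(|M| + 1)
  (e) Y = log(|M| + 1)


Checking option (e) Y = log(|M| + 1):
  M = 0.463 -> Y = 0.38 ✓
  M = 0.327 -> Y = 0.283 ✓
  M = 0.467 -> Y = 0.383 ✓
All samples match this transformation.

(e) log(|M| + 1)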